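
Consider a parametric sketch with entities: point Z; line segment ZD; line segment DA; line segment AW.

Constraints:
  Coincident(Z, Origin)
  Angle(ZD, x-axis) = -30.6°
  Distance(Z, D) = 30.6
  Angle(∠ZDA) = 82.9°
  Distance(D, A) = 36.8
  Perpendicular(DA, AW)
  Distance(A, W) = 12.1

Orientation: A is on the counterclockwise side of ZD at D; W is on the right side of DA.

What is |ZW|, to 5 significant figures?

53.791

∠ZDA = 82.9°, so DA runs at -30.6° + (180° − 82.9°) = 66.500° from the x-axis; with |DA| = 36.8, A = D + 36.8·(cos 66.500°, sin 66.500°) = (41.013, 18.171). The perpendicularity gives AW at right angles to DA; with |AW| = 12.1 on the right of DA, W = A + 12.1·(0.91706, -0.39875) = (52.109, 13.346). Then |ZW| = |W − Z| = 53.791.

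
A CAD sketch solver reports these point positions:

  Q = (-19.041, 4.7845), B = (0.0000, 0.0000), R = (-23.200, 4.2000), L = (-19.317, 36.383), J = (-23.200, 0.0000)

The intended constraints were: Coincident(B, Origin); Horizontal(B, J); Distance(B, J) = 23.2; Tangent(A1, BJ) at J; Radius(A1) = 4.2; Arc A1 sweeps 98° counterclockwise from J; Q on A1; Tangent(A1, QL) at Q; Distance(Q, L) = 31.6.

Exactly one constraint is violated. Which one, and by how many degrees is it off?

Tangent(A1, QL) at Q — off by 7.50°.

B = (0.00, 0.00) ✓; B.y = 0.00, J.y = 0.00 ✓; |BJ| = 23.20 ✓; ∠(RJ, JB) = 90.00° ✓; |RJ| = 4.200 ✓; bearing(R→Q) − bearing(R→J) = 98.00° ✓; |RQ| = 4.200 ✓; ∠(RQ, QL) = 97.50° ✗; |QL| = 31.60 ✓.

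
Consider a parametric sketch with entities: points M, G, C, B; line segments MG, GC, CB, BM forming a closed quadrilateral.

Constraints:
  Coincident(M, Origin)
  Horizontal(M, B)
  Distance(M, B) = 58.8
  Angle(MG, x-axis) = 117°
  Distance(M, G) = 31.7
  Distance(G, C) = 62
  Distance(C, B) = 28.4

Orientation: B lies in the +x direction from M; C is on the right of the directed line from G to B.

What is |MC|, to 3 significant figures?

35.0

M is at the origin; MB is horizontal with |MB| = 58.8 and B in +x, so B = (58.8, 0). MG runs at 117.0° with |MG| = 31.7, so G = (-14.4, 28.2). C is determined by |GC| = 62.0 and |CB| = 28.4 together: it lies at the intersection of circle(G, 62.0) and circle(B, 28.4). With |GB| = 78.5, the foot of the radical line on GB is 58.6 from G and the perpendicular offset is √(62.0² − 58.6²) = 20.3. Taking the right-of-GB solution: C = (33.0, -11.8).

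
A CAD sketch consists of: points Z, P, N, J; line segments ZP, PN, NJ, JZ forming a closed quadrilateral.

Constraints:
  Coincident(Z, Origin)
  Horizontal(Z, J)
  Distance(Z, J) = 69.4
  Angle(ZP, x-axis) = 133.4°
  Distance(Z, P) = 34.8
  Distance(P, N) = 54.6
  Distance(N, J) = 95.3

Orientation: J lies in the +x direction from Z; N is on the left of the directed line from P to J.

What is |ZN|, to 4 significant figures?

71.29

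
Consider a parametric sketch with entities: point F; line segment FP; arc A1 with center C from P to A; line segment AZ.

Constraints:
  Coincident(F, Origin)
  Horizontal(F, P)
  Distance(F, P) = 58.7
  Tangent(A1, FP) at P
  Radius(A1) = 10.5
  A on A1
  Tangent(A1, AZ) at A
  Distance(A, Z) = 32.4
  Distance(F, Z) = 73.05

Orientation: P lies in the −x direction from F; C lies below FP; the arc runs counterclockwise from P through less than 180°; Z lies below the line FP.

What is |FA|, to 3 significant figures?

70.0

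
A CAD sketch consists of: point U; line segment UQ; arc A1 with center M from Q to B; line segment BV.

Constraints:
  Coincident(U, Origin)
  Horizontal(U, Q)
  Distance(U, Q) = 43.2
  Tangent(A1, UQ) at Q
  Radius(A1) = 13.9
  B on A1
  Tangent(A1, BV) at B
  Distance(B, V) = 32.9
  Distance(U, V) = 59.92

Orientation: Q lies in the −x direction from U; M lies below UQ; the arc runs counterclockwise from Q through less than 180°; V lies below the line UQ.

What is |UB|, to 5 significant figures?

58.735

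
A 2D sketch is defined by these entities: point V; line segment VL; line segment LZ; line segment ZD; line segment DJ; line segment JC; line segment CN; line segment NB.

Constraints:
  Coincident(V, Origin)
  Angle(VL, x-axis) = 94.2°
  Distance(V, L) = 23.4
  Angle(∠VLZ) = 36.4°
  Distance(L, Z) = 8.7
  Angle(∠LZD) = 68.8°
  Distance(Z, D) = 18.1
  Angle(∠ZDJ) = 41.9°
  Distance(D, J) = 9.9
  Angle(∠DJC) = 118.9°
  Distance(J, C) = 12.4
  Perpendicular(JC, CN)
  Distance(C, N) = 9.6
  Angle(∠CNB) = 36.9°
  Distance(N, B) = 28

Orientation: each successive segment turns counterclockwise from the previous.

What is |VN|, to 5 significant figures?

10.652

V is at the origin; VL runs at 94.2° with length 23.4, so L = (-1.7138, 23.337). ∠VLZ = 36.4° gives LZ at -122.20° from the x-axis; with |LZ| = 8.7, Z = (-6.3498, 15.975). ∠LZD = 68.8° gives ZD at -11.000° from the x-axis; with |ZD| = 18.1, D = (11.418, 12.522). ∠ZDJ = 41.9° gives DJ at 127.10° from the x-axis; with |DJ| = 9.9, J = (5.4459, 20.418). ∠DJC = 118.9° gives JC at -171.80° from the x-axis; with |JC| = 12.4, C = (-6.8273, 18.649). JC ⟂ CN, so CN runs at -81.800°; with |CN| = 9.6, N = (-5.4581, 9.1473). Then |VN| = |N − V| = 10.652.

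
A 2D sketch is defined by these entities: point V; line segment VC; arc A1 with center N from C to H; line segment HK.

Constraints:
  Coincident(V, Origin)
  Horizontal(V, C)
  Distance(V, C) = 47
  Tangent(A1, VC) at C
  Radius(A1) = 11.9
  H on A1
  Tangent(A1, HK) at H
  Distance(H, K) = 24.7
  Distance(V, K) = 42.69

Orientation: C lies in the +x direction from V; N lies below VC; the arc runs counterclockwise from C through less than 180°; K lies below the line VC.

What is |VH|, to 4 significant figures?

36.61

Checks: V.y = 0.00, C.y = 0.00 ✓; |NH| = 11.90 ✓; ∠(NH, HK) = 90.00° ✓; |HK| = 24.70 ✓; |VK| = 42.69 ✓.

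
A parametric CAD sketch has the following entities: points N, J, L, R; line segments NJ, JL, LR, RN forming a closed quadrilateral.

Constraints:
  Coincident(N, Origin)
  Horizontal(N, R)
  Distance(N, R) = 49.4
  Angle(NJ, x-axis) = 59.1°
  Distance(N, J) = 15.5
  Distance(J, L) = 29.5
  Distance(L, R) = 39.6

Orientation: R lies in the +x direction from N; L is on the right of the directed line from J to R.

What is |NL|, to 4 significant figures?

20.47

N is at the origin; NR is horizontal with |NR| = 49.4 and R in +x, so R = (49.4, 0). NJ runs at 59.1° with |NJ| = 15.5, so J = (7.960, 13.30). L is determined by |JL| = 29.5 and |LR| = 39.6 together: it lies at the intersection of circle(J, 29.5) and circle(R, 39.6). With |JR| = 43.52, the foot of the radical line on JR is 13.74 from J and the perpendicular offset is √(29.5² − 13.74²) = 26.10. Taking the right-of-JR solution: L = (13.07, -15.75).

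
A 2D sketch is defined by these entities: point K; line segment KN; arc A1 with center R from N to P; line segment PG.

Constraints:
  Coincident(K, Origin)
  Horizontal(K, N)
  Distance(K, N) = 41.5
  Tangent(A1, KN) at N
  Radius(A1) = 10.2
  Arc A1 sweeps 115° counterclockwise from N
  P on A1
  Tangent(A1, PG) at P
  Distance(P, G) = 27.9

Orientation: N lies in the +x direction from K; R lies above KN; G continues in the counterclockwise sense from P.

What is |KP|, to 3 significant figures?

52.8

A1 meets KN tangentially, so RN is at right angles to KN, so R = N + (0, 10.2) = (41.5, 10.2). On A1, N sits at bearing -90° from R; a 115° counterclockwise sweep puts P at bearing 25°, so P = R + 10.2·(cos 25°, sin 25°) = (50.7, 14.5). Then |KP| = |P − K| = 52.8.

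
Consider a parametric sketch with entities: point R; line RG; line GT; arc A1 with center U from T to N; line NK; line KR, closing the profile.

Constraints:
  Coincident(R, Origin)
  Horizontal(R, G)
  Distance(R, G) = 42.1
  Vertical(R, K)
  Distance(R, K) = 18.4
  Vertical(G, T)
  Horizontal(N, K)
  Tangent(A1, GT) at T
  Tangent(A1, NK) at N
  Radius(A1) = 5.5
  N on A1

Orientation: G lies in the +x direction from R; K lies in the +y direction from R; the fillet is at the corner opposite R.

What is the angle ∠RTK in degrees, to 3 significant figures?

24.5°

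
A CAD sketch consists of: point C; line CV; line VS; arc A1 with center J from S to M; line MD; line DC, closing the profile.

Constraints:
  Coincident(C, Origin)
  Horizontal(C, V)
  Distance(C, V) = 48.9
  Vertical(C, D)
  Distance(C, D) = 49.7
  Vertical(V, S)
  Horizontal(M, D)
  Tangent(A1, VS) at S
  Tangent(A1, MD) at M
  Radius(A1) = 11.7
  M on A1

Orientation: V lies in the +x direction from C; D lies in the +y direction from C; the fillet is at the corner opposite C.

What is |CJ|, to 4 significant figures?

53.18

C is at the origin; C and V share the same y with |CV| = 48.9 and V on the +x side, so V = (48.90, 0.000). C and D share the same x with |CD| = 49.7 and D on the +y side, so D = (0.000, 49.70). The virtual corner opposite C is at (48.90, 49.70). Since A1 is tangent to VS there, JS ⟂ VS and since A1 is tangent to MD there, JM ⟂ MD, with radius 11.7, so the center J sits 11.7 in from both sides at J = (37.20, 38.00). Then |CJ| = |J − C| = 53.18.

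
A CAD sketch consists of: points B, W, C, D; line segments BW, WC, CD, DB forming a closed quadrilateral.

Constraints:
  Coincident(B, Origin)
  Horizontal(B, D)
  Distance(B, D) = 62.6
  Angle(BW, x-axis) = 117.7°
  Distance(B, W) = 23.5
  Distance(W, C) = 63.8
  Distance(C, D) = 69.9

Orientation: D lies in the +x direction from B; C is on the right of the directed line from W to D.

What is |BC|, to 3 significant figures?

41.2

Checks: B = (0.00, 0.00) ✓; |WC| = 63.80 ✓; |CD| = 69.90 ✓.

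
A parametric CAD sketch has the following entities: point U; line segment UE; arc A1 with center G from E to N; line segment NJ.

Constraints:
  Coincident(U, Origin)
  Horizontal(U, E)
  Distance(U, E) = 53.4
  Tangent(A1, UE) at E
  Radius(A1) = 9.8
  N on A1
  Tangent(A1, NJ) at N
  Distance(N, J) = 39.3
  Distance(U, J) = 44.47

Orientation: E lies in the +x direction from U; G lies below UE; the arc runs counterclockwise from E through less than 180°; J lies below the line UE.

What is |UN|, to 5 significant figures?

45.386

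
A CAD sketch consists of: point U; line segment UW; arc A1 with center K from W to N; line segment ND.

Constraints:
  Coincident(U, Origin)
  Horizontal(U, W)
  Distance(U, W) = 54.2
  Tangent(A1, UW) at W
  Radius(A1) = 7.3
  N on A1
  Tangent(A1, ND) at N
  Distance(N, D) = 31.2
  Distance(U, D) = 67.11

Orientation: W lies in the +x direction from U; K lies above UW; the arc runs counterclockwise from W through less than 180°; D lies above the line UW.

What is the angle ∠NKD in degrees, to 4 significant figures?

76.83°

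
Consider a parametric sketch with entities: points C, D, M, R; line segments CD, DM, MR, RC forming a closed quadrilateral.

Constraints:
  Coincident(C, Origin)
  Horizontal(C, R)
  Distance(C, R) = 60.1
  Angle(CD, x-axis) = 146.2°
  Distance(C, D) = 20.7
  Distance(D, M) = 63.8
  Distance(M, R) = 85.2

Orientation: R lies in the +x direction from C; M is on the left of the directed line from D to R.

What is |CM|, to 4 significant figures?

69.86

C is at the origin; CR is horizontal with |CR| = 60.1 and R in +x, so R = (60.1, 0). CD runs at 146.2° with |CD| = 20.7, so D = (-17.20, 11.52). M is determined by |DM| = 63.8 and |MR| = 85.2 together: it lies at the intersection of circle(D, 63.8) and circle(R, 85.2). With |DR| = 78.15, the foot of the radical line on DR is 18.68 from D and the perpendicular offset is √(63.8² − 18.68²) = 61.00. Taking the left-of-DR solution: M = (10.26, 69.10).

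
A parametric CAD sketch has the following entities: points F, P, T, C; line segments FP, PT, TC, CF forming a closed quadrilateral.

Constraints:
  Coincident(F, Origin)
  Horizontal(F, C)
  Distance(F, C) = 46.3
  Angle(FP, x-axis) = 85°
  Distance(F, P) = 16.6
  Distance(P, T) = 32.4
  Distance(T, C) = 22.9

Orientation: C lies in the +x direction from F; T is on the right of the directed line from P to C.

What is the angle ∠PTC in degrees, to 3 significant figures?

119°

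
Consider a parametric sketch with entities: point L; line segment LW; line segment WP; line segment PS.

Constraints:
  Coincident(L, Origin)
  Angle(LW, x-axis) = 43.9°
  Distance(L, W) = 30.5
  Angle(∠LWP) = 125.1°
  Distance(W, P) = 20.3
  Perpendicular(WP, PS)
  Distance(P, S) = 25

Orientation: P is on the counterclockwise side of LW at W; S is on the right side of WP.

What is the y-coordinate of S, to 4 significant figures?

45.03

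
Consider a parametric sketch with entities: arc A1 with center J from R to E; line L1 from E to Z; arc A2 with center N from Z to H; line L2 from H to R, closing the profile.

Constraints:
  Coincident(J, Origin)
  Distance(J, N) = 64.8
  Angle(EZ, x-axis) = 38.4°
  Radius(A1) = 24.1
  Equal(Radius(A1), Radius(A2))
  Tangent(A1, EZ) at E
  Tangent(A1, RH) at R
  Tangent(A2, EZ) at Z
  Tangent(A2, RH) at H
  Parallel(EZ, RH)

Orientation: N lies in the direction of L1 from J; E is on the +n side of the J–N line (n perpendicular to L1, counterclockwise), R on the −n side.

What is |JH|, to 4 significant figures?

69.14

The slot axis is L1's direction at 38.4°, so u = (cos 38.4°, sin 38.4°) = (0.7837, 0.6211) and n = (−sin 38.4°, cos 38.4°) = (-0.6211, 0.7837). J is at the origin and N lies 64.8 along u from J, so N = 64.8·u = (50.78, 40.25). Tangency of A1 to both parallel lines with radius 24.1 puts E and R at J ± 24.1·n: E = (-14.97, 18.89), R = (14.97, -18.89). Equal radii place Z and H the same way about N: Z = N + 24.1·n = (35.81, 59.14), H = N − 24.1·n = (65.75, 21.36). Then |JH| = |H − J| = 69.14.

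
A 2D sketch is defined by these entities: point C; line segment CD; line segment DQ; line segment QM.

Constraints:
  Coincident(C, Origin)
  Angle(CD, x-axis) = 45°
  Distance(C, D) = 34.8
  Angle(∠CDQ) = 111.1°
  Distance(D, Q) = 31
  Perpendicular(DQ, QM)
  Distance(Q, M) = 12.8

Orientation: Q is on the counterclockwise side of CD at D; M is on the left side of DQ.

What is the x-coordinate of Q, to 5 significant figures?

12.048

C is at the origin; CD runs at 45.0° with length 34.8, so D = 34.8·(cos 45.0°, sin 45.0°) = (24.607, 24.607). ∠CDQ = 111.1°, so DQ runs at 45.0° + (180° − 111.1°) = 113.90° from the x-axis; with |DQ| = 31.0, Q = D + 31.0·(cos 113.90°, sin 113.90°) = (12.048, 52.949). So Q.x = 12.048.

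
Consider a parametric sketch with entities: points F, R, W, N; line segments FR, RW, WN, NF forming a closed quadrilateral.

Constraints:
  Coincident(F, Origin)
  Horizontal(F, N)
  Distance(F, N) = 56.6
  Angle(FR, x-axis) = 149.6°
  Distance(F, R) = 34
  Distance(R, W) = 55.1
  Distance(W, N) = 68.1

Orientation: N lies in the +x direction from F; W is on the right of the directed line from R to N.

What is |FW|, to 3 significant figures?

31.8

F is at the origin; F and N share the same y with |FN| = 56.6 and N in +x, so N = (56.6, 0). FR runs at 149.6° with |FR| = 34.0, so R = (-29.3, 17.2). W is determined by |RW| = 55.1 and |WN| = 68.1 together: it lies at the intersection of circle(R, 55.1) and circle(N, 68.1). With |RN| = 87.6, the foot of the radical line on RN is 34.7 from R and the perpendicular offset is √(55.1² − 34.7²) = 42.8. Taking the right-of-RN solution: W = (-3.73, -31.6).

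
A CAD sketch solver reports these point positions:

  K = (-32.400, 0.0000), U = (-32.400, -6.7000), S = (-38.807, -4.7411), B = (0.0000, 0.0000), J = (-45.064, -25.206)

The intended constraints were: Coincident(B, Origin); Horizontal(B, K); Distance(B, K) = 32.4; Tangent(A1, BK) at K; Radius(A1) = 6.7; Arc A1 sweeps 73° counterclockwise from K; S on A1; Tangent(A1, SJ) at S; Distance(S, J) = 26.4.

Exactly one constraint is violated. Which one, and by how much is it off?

Distance(S, J) = 26.4 — off by 5.00.

B = (0.00, 0.00) ✓; B.y = 0.00, K.y = 0.00 ✓; |BK| = 32.40 ✓; ∠(UK, KB) = 90.00° ✓; |UK| = 6.700 ✓; bearing(U→S) − bearing(U→K) = 73.00° ✓; |US| = 6.700 ✓; ∠(US, SJ) = 90.00° ✓; |SJ| = 21.40 ✗.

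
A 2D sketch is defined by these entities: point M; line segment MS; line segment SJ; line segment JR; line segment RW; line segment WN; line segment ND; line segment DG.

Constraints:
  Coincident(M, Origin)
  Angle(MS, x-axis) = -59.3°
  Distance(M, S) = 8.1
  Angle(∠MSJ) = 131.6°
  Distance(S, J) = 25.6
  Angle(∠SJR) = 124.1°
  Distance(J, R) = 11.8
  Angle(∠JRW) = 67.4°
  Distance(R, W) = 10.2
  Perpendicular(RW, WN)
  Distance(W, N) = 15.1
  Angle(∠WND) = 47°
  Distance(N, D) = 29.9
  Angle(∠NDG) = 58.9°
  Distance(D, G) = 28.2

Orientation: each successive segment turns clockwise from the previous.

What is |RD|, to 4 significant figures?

12.81

M is at the origin; MS runs at -59.3° with length 8.1, so S = (4.135, -6.965). ∠MSJ = 131.6° gives SJ at -107.7° from the x-axis; with |SJ| = 25.6, J = (-3.648, -31.35). ∠SJR = 124.1° gives JR at -163.6° from the x-axis; with |JR| = 11.8, R = (-14.97, -34.68). ∠JRW = 67.4° gives RW at 83.80° from the x-axis; with |RW| = 10.2, W = (-13.87, -24.54). The perpendicularity gives WN at right angles to RW, so WN runs at -6.200°; with |WN| = 15.1, N = (1.146, -26.18). ∠WND = 47.0° gives ND at -139.2° from the x-axis; with |ND| = 29.9, D = (-21.49, -45.71). Then |RD| = |D − R| = 12.81.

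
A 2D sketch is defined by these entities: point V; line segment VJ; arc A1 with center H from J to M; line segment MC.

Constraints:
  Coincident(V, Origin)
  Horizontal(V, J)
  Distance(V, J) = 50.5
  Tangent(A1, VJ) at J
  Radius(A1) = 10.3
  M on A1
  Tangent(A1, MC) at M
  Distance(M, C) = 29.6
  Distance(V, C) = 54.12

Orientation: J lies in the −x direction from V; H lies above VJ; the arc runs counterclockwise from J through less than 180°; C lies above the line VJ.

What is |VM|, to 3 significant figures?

41.3

Checks: V = (0.00, 0.00) ✓; |HM| = 10.30 ✓; ∠(HM, MC) = 90.00° ✓; |MC| = 29.60 ✓; |VC| = 54.12 ✓.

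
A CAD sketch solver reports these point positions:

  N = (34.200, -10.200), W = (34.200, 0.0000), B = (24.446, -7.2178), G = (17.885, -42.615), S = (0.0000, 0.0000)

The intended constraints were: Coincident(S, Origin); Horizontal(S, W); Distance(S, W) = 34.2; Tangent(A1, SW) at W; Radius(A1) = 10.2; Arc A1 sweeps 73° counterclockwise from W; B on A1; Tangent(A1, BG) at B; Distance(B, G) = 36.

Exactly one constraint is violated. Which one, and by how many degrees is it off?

Tangent(A1, BG) at B — off by 6.50°.

S = (0.00, 0.00) ✓; S.y = 0.00, W.y = 0.00 ✓; |SW| = 34.20 ✓; ∠(NW, WS) = 90.00° ✓; |NW| = 10.20 ✓; bearing(N→B) − bearing(N→W) = 73.00° ✓; |NB| = 10.20 ✓; ∠(NB, BG) = 83.50° ✗; |BG| = 36.00 ✓.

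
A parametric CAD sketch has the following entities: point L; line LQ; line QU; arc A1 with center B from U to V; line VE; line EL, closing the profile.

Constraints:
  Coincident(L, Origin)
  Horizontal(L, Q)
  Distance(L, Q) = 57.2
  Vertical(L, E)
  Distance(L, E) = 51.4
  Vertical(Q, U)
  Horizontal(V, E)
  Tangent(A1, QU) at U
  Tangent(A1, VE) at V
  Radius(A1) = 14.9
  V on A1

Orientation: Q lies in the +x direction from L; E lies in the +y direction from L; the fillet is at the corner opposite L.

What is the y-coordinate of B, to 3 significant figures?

36.5

L is at the origin; L and Q share the same y with |LQ| = 57.2 and Q on the +x side, so Q = (57.2, 0.00). L and E share the same x with |LE| = 51.4 and E on the +y side, so E = (0.00, 51.4). The virtual corner opposite L is at (57.2, 51.4). A1 meets QU tangentially, so BU is at right angles to QU and the tangent condition forces BV to be normal to VE, with radius 14.9, so the center B sits 14.9 in from both sides at B = (42.3, 36.5). So B.y = 36.5.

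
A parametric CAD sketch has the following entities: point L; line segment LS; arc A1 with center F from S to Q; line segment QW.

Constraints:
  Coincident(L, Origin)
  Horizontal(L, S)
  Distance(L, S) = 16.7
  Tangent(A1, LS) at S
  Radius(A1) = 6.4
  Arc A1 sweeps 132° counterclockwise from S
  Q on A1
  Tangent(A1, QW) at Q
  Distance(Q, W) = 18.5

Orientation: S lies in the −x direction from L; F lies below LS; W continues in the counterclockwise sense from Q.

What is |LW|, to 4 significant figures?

26.06

L is at the origin; L and S share the same y with |LS| = 16.7 and S on the −x side, so S = (-16.70, 0.000). Since A1 is tangent to LS there, FS ⟂ LS, so F = S + (0, -6.4) = (-16.70, -6.400). On A1, S sits at bearing 90° from F; a 132° counterclockwise sweep puts Q at bearing 222°, so Q = F + 6.4·(cos 222°, sin 222°) = (-21.46, -10.68). A1 meets QW tangentially, so FQ is at right angles to QW, so QW runs along (−sin 222°, cos 222°); with |QW| = 18.5, W = (-9.077, -24.43). Then |LW| = |W − L| = 26.06.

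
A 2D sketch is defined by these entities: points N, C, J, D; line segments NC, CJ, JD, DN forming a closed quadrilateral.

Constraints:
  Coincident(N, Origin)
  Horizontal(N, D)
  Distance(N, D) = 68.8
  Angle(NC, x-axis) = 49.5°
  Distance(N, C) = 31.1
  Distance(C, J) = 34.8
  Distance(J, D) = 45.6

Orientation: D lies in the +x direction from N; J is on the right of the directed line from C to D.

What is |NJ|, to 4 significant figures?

26.82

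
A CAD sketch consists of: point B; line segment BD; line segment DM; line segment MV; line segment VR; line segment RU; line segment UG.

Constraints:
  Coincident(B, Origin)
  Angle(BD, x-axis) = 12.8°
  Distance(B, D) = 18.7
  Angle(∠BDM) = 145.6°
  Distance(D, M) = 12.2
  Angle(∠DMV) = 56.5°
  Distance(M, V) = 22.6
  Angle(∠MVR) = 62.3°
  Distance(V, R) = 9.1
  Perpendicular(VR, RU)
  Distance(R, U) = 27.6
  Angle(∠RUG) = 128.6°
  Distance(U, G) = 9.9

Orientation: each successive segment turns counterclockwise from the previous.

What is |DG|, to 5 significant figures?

28.701

B is at the origin; BD runs at 12.8° with length 18.7, so D = (18.235, 4.1430). ∠BDM = 145.6° gives DM at 47.200° from the x-axis; with |DM| = 12.2, M = (26.524, 13.094). ∠DMV = 56.5° gives MV at 170.70° from the x-axis; with |MV| = 22.6, V = (4.2215, 16.747). ∠MVR = 62.3° gives VR at -71.600° from the x-axis; with |VR| = 9.1, R = (7.0939, 8.1119). VR is perpendicular to RU, so RU runs at 18.400°; with |RU| = 27.6, U = (33.283, 16.824). ∠RUG = 128.6° gives UG at 69.800° from the x-axis; with |UG| = 9.9, G = (36.701, 26.115). Then |DG| = |G − D| = 28.701.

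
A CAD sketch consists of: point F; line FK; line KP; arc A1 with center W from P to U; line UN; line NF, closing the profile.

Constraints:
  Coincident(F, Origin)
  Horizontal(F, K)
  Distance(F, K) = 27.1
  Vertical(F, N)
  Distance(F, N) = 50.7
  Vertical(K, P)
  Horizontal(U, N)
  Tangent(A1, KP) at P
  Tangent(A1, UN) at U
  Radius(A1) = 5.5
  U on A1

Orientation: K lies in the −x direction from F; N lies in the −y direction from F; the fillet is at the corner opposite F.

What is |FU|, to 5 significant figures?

55.109

The virtual corner opposite F is at (-27.100, -50.700). Since A1 is tangent to KP there, WP ⟂ KP and A1 meets UN tangentially, so WU is at right angles to UN, with radius 5.5, so the center W sits 5.5 in from both sides at W = (-21.600, -45.200). That places the tangent points at P = (-27.100, -45.200) on KP and U = (-21.600, -50.700) on UN. Then |FU| = |U − F| = 55.109.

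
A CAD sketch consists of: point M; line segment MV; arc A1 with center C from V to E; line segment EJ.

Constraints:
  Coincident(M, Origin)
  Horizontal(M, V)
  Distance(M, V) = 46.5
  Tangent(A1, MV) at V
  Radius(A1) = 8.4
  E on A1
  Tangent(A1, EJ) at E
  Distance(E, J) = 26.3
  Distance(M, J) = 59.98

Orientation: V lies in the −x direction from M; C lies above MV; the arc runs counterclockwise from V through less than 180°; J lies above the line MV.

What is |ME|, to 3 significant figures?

40.3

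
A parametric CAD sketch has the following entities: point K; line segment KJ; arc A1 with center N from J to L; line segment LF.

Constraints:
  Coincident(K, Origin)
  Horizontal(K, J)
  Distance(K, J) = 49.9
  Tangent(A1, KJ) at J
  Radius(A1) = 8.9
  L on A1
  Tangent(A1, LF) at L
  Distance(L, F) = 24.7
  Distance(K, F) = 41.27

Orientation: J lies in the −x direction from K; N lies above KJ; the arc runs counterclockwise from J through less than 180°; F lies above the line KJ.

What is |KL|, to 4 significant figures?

42.20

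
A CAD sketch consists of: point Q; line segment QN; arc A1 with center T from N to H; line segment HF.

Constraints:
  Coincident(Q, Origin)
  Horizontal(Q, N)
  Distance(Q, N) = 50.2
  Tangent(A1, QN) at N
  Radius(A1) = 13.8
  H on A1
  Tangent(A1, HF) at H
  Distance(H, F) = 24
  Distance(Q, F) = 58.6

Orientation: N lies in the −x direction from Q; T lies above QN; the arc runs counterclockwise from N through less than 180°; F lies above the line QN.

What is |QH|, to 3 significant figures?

40.6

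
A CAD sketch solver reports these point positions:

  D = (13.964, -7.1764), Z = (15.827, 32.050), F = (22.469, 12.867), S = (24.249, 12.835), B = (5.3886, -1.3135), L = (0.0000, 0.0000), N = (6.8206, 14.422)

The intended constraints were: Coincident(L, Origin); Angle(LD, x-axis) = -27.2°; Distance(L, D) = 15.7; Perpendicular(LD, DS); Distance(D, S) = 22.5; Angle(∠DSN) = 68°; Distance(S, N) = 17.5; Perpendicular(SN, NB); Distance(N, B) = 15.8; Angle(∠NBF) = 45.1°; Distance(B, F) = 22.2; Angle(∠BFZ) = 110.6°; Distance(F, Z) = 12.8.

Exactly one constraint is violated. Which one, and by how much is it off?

Distance(F, Z) = 12.8 — off by 7.50.

L = (0.00, 0.00) ✓; LD at -27.20° ✓; |LD| = 15.70 ✓; ∠(LD, DS) = 90.00° ✓; |DS| = 22.50 ✓; ∠DSN = 68.00° ✓; |SN| = 17.50 ✓; ∠(SN, NB) = 90.00° ✓; |NB| = 15.80 ✓; ∠NBF = 45.10° ✓; |BF| = 22.20 ✓; ∠BFZ = 110.6° ✓; |FZ| = 20.30 ✗.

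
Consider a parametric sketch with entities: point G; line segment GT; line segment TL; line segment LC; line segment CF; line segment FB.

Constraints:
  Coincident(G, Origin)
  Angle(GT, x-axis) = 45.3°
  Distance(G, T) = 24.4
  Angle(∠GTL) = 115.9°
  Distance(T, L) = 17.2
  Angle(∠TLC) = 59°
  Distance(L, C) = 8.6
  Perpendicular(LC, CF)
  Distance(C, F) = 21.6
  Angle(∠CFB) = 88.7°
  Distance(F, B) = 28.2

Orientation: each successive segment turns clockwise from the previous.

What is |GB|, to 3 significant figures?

53.4

G is at the origin; GT runs at 45.3° with length 24.4, so T = (17.2, 17.3). ∠GTL = 115.9° gives TL at -18.8° from the x-axis; with |TL| = 17.2, L = (33.4, 11.8). ∠TLC = 59.0° gives LC at -140° from the x-axis; with |LC| = 8.6, C = (26.9, 6.25). LC ⟂ CF, so CF runs at 130°; with |CF| = 21.6, F = (12.9, 22.7). ∠CFB = 88.7° gives FB at 38.9° from the x-axis; with |FB| = 28.2, B = (34.9, 40.5). Then |GB| = |B − G| = 53.4.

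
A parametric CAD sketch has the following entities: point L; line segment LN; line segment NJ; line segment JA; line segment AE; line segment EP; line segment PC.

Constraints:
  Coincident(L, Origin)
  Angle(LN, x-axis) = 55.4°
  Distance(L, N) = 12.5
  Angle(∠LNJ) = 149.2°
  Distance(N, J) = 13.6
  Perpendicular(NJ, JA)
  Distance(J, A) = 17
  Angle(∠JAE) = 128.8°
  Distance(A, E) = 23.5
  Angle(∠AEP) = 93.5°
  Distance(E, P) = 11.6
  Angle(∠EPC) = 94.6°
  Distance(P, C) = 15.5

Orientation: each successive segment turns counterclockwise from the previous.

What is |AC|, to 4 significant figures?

16.37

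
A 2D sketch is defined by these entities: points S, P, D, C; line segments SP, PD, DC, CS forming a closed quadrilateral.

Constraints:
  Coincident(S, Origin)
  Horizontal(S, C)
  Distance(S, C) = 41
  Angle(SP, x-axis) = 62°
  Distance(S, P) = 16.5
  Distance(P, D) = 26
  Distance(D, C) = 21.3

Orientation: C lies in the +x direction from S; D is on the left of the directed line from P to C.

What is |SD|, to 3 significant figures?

38.7

Checks: |SC| = 41.00 ✓; |SP| = 16.50 ✓; |PD| = 26.00 ✓; |DC| = 21.30 ✓.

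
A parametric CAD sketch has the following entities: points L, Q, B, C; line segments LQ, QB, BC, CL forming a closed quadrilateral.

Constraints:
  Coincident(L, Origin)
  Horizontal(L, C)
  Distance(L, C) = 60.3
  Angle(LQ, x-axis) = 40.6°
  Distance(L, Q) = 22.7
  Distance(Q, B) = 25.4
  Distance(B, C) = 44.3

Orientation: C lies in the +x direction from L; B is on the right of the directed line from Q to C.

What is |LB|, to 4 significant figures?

20.30

L is at the origin; LC is horizontal with |LC| = 60.3 and C in +x, so C = (60.3, 0). LQ runs at 40.6° with |LQ| = 22.7, so Q = (17.24, 14.77). B is determined by |QB| = 25.4 and |BC| = 44.3 together: it lies at the intersection of circle(Q, 25.4) and circle(C, 44.3). With |QC| = 45.53, the foot of the radical line on QC is 8.297 from Q and the perpendicular offset is √(25.4² − 8.297²) = 24.01. Taking the right-of-QC solution: B = (17.29, -10.63).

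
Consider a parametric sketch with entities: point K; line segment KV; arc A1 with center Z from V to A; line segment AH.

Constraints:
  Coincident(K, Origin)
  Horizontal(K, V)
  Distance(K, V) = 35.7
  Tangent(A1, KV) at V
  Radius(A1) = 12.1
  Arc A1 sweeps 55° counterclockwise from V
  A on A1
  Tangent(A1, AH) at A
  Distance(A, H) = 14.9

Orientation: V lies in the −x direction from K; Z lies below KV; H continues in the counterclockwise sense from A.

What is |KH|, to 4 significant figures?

56.87

K is at the origin; K and V share the same y with |KV| = 35.7 and V on the −x side, so V = (-35.70, 0.000). The tangent condition forces ZV to be normal to KV, so Z = V + (0, -12.1) = (-35.70, -12.10). On A1, V sits at bearing 90° from Z; a 55° counterclockwise sweep puts A at bearing 145°, so A = Z + 12.1·(cos 145°, sin 145°) = (-45.61, -5.160). The tangent condition forces ZA to be normal to AH, so AH runs along (−sin 145°, cos 145°); with |AH| = 14.9, H = (-54.16, -17.37). Then |KH| = |H − K| = 56.87.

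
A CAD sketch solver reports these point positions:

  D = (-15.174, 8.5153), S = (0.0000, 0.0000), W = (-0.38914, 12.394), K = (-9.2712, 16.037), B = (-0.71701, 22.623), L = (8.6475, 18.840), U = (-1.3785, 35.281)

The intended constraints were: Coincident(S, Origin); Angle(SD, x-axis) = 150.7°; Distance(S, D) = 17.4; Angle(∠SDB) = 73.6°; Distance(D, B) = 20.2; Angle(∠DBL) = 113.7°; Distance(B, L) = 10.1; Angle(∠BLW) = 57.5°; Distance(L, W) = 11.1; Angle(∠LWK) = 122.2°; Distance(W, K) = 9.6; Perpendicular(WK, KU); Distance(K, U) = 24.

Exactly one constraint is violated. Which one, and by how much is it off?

Distance(K, U) = 24 — off by 3.20.

S = (0.00, 0.00) ✓; SD at 150.7° ✓; |SD| = 17.40 ✓; ∠SDB = 73.60° ✓; |DB| = 20.20 ✓; ∠DBL = 113.7° ✓; |BL| = 10.10 ✓; ∠BLW = 57.50° ✓; |LW| = 11.10 ✓; ∠LWK = 122.2° ✓; |WK| = 9.600 ✓; ∠(WK, KU) = 90.00° ✓; |KU| = 20.80 ✗.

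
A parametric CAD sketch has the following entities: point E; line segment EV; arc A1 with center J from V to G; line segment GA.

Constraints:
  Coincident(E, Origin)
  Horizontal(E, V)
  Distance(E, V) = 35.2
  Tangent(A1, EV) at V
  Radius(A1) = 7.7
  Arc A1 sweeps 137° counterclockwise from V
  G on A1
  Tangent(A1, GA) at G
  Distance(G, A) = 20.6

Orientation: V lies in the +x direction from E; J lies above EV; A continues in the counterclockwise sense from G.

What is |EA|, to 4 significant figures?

37.34

On A1, V sits at bearing -90° from J; a 137° counterclockwise sweep puts G at bearing 47°, so G = J + 7.7·(cos 47°, sin 47°) = (40.45, 13.33). The tangent condition forces JG to be normal to GA, so GA runs along (−sin 47°, cos 47°); with |GA| = 20.6, A = (25.39, 27.38). Then |EA| = |A − E| = 37.34.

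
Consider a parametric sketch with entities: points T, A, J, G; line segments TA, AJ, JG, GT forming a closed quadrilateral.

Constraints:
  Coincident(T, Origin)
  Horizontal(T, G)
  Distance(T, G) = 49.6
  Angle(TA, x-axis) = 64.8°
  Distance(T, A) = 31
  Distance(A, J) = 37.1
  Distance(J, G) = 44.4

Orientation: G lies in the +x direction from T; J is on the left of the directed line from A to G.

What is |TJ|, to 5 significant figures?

64.259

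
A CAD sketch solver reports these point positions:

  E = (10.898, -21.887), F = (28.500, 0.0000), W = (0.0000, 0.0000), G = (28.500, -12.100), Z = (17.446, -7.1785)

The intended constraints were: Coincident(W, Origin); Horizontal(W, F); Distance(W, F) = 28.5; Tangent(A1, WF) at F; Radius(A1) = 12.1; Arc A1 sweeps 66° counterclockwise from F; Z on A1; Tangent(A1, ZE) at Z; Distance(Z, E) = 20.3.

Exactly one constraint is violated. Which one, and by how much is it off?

Distance(Z, E) = 20.3 — off by 4.20.

W = (0.00, 0.00) ✓; W.y = 0.00, F.y = 0.00 ✓; |WF| = 28.50 ✓; ∠(GF, FW) = 90.00° ✓; |GF| = 12.10 ✓; bearing(G→Z) − bearing(G→F) = 66.00° ✓; |GZ| = 12.10 ✓; ∠(GZ, ZE) = 90.00° ✓; |ZE| = 16.10 ✗.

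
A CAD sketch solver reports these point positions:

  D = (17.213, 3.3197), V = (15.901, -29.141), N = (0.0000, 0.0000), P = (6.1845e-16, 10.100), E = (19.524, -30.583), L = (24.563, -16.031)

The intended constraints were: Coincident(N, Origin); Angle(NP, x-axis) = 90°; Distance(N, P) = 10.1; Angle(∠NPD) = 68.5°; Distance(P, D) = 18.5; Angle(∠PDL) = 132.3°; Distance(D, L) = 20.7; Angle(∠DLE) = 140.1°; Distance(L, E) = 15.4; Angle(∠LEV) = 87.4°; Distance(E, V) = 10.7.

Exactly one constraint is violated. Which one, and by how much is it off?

Distance(E, V) = 10.7 — off by 6.80.

N = (0.00, 0.00) ✓; NP at 90.00° ✓; |NP| = 10.10 ✓; ∠NPD = 68.50° ✓; |PD| = 18.50 ✓; ∠PDL = 132.3° ✓; |DL| = 20.70 ✓; ∠DLE = 140.1° ✓; |LE| = 15.40 ✓; ∠LEV = 87.40° ✓; |EV| = 3.899 ✗.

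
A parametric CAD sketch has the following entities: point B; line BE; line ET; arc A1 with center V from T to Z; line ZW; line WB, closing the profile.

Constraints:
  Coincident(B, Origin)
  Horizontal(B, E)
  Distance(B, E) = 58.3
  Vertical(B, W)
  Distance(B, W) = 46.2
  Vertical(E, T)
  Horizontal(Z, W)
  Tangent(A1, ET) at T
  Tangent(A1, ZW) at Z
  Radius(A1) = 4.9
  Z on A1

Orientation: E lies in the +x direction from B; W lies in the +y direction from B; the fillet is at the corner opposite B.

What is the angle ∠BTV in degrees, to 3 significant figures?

35.3°

B is at the origin; B and E share the same y with |BE| = 58.3 and E on the +x side, so E = (58.3, 0.00). B and W share the same x with |BW| = 46.2 and W on the +y side, so W = (0.00, 46.2). The virtual corner opposite B is at (58.3, 46.2). Since A1 is tangent to ET there, VT ⟂ ET and the tangent condition forces VZ to be normal to ZW, with radius 4.9, so the center V sits 4.9 in from both sides at V = (53.4, 41.3). That places the tangent points at T = (58.3, 41.3) on ET and Z = (53.4, 46.2) on ZW. Then cos ∠BTV = TB·TV / (|TB||TV|), giving 35.3°.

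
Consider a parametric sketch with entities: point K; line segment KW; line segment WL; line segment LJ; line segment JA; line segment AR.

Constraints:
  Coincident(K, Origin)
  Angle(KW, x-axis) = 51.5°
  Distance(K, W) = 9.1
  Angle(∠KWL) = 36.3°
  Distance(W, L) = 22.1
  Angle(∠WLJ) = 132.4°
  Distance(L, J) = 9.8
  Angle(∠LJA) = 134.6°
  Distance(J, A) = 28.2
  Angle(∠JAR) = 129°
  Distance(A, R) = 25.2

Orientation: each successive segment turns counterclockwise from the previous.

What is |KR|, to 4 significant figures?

44.83

K is at the origin; KW runs at 51.5° with length 9.1, so W = (5.665, 7.122). ∠KWL = 36.3° gives WL at -164.8° from the x-axis; with |WL| = 22.1, L = (-15.66, 1.327). ∠WLJ = 132.4° gives LJ at -117.2° from the x-axis; with |LJ| = 9.8, J = (-20.14, -7.389). ∠LJA = 134.6° gives JA at -71.80° from the x-axis; with |JA| = 28.2, A = (-11.33, -34.18). ∠JAR = 129.0° gives AR at -20.80° from the x-axis; with |AR| = 25.2, R = (12.22, -43.13). Then |KR| = |R − K| = 44.83.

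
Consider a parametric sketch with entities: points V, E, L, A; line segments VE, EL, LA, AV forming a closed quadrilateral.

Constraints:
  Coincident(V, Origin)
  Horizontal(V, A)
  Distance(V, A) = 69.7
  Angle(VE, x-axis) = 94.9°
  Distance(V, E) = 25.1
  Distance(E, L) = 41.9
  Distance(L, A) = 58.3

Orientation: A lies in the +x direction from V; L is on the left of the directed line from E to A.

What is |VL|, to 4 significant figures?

57.33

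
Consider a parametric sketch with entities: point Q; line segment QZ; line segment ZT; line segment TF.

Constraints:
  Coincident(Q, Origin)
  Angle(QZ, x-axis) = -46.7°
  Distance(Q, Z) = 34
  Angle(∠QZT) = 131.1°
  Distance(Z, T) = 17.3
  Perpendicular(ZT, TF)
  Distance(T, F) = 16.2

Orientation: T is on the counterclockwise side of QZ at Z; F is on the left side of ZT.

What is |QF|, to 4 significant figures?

40.75

Q is at the origin; QZ runs at -46.7° with length 34.0, so Z = 34.0·(cos -46.7°, sin -46.7°) = (23.32, -24.74). ∠QZT = 131.1°, so ZT runs at -46.7° + (180° − 131.1°) = 2.200° from the x-axis; with |ZT| = 17.3, T = Z + 17.3·(cos 2.200°, sin 2.200°) = (40.61, -24.08). ZT is perpendicular to TF; with |TF| = 16.2 on the left of ZT, F = T + 16.2·(-0.03839, 0.9993) = (39.98, -7.892). Then |QF| = |F − Q| = 40.75.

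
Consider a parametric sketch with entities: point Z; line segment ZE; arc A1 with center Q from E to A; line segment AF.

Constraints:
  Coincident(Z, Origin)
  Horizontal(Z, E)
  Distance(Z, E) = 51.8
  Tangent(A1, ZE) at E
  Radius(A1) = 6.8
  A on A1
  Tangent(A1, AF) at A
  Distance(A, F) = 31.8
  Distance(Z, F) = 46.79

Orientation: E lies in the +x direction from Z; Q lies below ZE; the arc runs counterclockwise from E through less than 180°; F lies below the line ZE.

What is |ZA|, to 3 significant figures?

45.7

Checks: ∠(QE, EZ) = 90.00° ✓; |QE| = 6.800 ✓; |QA| = 6.800 ✓; ∠(QA, AF) = 90.00° ✓; |AF| = 31.80 ✓; |ZF| = 46.79 ✓.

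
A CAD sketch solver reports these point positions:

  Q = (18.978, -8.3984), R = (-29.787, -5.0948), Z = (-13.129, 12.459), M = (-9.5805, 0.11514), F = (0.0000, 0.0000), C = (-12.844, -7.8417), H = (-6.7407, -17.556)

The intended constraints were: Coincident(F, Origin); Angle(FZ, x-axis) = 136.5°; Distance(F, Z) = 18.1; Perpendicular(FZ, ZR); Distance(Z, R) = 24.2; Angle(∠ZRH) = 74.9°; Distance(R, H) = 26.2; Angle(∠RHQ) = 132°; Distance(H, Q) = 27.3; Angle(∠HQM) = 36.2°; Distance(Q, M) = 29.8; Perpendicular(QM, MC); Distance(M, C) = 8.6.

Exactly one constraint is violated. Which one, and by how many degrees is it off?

Perpendicular(QM, MC) — off by 5.70°.

F = (0.00, 0.00) ✓; FZ at 136.5° ✓; |FZ| = 18.10 ✓; ∠(FZ, ZR) = 90.00° ✓; |ZR| = 24.20 ✓; ∠ZRH = 74.90° ✓; |RH| = 26.20 ✓; ∠RHQ = 132.0° ✓; |HQ| = 27.30 ✓; ∠HQM = 36.20° ✓; |QM| = 29.80 ✓; ∠(QM, MC) = 84.30° ✗; |MC| = 8.600 ✓.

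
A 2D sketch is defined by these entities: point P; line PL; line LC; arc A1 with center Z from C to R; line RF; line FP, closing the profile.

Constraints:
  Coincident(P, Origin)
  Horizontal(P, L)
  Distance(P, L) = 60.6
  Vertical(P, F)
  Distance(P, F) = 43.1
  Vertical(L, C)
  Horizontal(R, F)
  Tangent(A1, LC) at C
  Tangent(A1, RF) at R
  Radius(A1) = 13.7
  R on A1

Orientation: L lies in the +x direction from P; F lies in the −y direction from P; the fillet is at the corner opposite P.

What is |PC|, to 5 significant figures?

67.355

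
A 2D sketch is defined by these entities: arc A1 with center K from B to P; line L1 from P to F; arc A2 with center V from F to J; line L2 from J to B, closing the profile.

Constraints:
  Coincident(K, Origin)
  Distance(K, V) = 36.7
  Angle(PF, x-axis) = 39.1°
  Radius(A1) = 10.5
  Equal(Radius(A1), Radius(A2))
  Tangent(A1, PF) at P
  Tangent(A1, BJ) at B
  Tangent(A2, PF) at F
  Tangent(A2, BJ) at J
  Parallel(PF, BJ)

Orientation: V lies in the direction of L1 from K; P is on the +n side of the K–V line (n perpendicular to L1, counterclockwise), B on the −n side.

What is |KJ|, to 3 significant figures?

38.2

The slot axis is L1's direction at 39.1°, so u = (cos 39.1°, sin 39.1°) = (0.776, 0.631) and n = (−sin 39.1°, cos 39.1°) = (-0.631, 0.776). K is at the origin and V lies 36.7 along u from K, so V = 36.7·u = (28.5, 23.1). Tangency of A1 to both parallel lines with radius 10.5 puts P and B at K ± 10.5·n: P = (-6.62, 8.15), B = (6.62, -8.15). Equal radii place F and J the same way about V: F = V + 10.5·n = (21.9, 31.3), J = V − 10.5·n = (35.1, 15.0). Then |KJ| = |J − K| = 38.2.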